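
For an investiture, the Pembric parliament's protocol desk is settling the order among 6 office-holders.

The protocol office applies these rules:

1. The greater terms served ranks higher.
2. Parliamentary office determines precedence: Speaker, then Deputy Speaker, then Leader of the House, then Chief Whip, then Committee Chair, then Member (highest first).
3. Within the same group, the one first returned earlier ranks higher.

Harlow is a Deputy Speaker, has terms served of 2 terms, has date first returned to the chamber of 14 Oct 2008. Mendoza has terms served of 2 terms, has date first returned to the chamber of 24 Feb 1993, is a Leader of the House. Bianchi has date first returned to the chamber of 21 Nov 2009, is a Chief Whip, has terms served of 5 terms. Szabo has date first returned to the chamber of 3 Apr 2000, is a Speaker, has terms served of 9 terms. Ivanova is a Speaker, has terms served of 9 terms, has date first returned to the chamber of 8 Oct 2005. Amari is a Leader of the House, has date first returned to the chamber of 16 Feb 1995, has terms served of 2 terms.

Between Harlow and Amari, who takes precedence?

Harlow

By terms served (higher first): Szabo and Ivanova (both 9 terms); then Bianchi (5 terms); then Harlow, Mendoza and Amari (each 2 terms).
Szabo and Ivanova are each Speaker, so the next rule applies.
Among Szabo and Ivanova, by date first returned to the chamber (earlier first): Szabo (3 Apr 2000) before Ivanova (8 Oct 2005).
Among Harlow, Mendoza and Amari, by parliamentary office: Harlow (Deputy Speaker) before Mendoza and Amari (Leader of the House).
Among Mendoza and Amari, by date first returned to the chamber (earlier first): Mendoza (24 Feb 1993) before Amari (16 Feb 1995).
So Harlow takes precedence.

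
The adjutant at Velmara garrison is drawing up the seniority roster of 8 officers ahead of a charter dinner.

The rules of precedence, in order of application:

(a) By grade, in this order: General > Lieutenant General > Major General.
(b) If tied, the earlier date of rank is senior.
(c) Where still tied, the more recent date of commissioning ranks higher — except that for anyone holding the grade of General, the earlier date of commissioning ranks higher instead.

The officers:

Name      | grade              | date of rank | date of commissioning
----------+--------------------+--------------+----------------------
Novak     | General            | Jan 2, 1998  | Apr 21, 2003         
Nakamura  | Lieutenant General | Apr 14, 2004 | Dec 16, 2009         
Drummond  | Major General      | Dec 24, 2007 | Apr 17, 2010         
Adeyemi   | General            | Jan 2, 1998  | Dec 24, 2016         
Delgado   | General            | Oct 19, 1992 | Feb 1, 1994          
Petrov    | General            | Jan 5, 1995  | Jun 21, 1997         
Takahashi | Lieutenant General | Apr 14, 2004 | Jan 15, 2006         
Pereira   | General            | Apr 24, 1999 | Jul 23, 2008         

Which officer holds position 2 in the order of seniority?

By grade: Delgado, Petrov, Novak, Adeyemi and Pereira (General); then Nakamura and Takahashi (Lieutenant General); then Drummond (Major General).
Among Delgado, Petrov, Novak, Adeyemi and Pereira, by date of rank (earlier first): Delgado (Oct 19, 1992) before Petrov (Jan 5, 1995) before Novak and Adeyemi (Jan 2, 1998) before Pereira (Apr 24, 1999).
Among Novak and Adeyemi, by date of commissioning (earlier first) (reversed rule for this group): Novak (Apr 21, 2003) before Adeyemi (Dec 24, 2016).
Nakamura and Takahashi both have date of rank Apr 14, 2004, so the next rule applies.
Among Nakamura and Takahashi, by date of commissioning (later first): Nakamura (Dec 16, 2009) before Takahashi (Jan 15, 2006).
Order: Delgado, Petrov, Novak, Adeyemi, Pereira, Nakamura, Takahashi, Drummond.

Petrov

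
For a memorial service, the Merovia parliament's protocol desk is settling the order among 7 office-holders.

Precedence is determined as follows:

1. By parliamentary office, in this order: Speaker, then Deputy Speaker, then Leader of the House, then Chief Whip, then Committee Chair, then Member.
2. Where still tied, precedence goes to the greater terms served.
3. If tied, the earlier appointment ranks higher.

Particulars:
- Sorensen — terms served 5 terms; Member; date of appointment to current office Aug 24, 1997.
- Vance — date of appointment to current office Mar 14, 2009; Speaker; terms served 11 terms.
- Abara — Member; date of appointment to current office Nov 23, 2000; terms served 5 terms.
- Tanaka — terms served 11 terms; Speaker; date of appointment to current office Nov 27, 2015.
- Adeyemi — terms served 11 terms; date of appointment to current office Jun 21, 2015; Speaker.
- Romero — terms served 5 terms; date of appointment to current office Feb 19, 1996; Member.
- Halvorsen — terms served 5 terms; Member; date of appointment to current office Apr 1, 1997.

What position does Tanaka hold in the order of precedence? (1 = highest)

By parliamentary office: Vance, Adeyemi and Tanaka (Speaker); then Romero, Halvorsen, Sorensen and Abara (Member).
Vance, Adeyemi and Tanaka all have terms served 11 terms, so the next rule applies.
Among Vance, Adeyemi and Tanaka, by date of appointment to current office (earlier first): Vance (Mar 14, 2009) before Adeyemi (Jun 21, 2015) before Tanaka (Nov 27, 2015).
Romero, Halvorsen, Sorensen and Abara all have terms served 5 terms, so the next rule applies.
Among Romero, Halvorsen, Sorensen and Abara, by date of appointment to current office (earlier first): Romero (Feb 19, 1996) before Halvorsen (Apr 1, 1997) before Sorensen (Aug 24, 1997) before Abara (Nov 23, 2000).
Order: Vance, Adeyemi, Tanaka, Romero, Halvorsen, Sorensen, Abara. So position 3.

3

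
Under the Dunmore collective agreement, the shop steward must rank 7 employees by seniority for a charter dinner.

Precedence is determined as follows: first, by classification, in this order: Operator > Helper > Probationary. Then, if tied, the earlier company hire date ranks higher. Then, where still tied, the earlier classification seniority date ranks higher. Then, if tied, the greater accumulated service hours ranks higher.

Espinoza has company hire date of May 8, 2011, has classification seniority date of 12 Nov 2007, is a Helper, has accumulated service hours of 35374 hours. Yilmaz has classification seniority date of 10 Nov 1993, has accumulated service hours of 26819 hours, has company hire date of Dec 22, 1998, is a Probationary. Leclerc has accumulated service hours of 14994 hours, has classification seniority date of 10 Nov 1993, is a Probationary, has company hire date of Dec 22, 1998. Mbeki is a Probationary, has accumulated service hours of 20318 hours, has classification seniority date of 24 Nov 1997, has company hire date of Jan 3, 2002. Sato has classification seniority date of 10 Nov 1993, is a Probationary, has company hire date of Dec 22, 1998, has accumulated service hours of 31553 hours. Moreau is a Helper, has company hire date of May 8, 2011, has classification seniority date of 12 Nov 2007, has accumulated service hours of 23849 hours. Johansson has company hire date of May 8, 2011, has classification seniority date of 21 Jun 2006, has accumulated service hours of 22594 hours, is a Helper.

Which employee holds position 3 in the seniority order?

By classification: Johansson, Espinoza and Moreau (Helper); then Sato, Yilmaz, Leclerc and Mbeki (Probationary).
Johansson, Espinoza and Moreau all have company hire date May 8, 2011, so the next rule applies.
Among Johansson, Espinoza and Moreau, by classification seniority date (earlier first): Johansson (21 Jun 2006) before Espinoza and Moreau (12 Nov 2007).
Among Espinoza and Moreau, by accumulated service hours (higher first): Espinoza (35374 hours) before Moreau (23849 hours).
Among Sato, Yilmaz, Leclerc and Mbeki, by company hire date (earlier first): Sato, Yilmaz and Leclerc (Dec 22, 1998) before Mbeki (Jan 3, 2002).
Sato, Yilmaz and Leclerc all have classification seniority date 10 Nov 1993, so the next rule applies.
Among Sato, Yilmaz and Leclerc, by accumulated service hours (higher first): Sato (31553 hours) before Yilmaz (26819 hours) before Leclerc (14994 hours).
Order: Johansson, Espinoza, Moreau, Sato, Yilmaz, Leclerc, Mbeki.

Moreau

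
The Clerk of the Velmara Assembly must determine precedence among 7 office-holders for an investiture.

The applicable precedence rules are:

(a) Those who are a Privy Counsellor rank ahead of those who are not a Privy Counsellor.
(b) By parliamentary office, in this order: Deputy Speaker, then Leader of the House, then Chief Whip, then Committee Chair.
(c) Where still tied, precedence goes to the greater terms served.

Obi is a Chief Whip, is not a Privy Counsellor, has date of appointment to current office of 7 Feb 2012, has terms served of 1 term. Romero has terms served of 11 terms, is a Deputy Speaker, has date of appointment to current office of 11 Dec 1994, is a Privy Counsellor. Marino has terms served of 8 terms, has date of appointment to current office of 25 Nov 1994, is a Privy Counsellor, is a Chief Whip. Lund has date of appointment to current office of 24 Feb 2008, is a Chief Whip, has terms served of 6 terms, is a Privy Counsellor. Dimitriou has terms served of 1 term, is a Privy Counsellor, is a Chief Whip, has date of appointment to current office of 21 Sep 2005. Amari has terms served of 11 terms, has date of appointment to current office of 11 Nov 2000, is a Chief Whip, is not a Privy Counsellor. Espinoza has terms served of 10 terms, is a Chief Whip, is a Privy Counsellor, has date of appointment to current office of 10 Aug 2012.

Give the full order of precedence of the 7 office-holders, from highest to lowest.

Romero, Espinoza, Marino, Lund, Dimitriou, Amari, Obi

By the first rule: Romero, Espinoza, Marino, Lund and Dimitriou (each a Privy Counsellor); then Amari and Obi (both not a Privy Counsellor).
Among Romero, Espinoza, Marino, Lund and Dimitriou, by parliamentary office: Romero (Deputy Speaker) before Espinoza, Marino, Lund and Dimitriou (Chief Whip).
Among Espinoza, Marino, Lund and Dimitriou, by terms served (higher first): Espinoza (10 terms) before Marino (8 terms) before Lund (6 terms) before Dimitriou (1 term).
Amari and Obi are each Chief Whip, so the next rule applies.
Among Amari and Obi, by terms served (higher first): Amari (11 terms) before Obi (1 term).
Full order: Romero, Espinoza, Marino, Lund, Dimitriou, Amari, Obi.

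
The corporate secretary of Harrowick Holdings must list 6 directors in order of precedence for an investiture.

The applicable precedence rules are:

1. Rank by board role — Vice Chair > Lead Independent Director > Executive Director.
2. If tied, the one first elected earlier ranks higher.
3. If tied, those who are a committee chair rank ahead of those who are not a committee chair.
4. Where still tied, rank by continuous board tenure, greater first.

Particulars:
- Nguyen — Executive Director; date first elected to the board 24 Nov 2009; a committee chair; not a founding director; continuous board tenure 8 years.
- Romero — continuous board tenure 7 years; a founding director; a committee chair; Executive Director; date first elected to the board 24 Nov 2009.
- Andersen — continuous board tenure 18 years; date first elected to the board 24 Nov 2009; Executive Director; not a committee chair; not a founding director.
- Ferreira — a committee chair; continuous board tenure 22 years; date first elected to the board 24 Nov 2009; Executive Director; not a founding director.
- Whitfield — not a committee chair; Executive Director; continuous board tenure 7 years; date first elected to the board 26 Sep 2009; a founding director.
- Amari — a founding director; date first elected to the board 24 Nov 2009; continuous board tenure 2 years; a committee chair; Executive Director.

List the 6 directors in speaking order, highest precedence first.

By board role: Whitfield, Ferreira, Nguyen, Romero, Amari and Andersen (Executive Director).
Among Whitfield, Ferreira, Nguyen, Romero, Amari and Andersen, by date first elected to the board (earlier first): Whitfield (26 Sep 2009) before Ferreira, Nguyen, Romero, Amari and Andersen (24 Nov 2009).
Among Ferreira, Nguyen, Romero, Amari and Andersen, a committee chair before not a committee chair: Ferreira, Nguyen, Romero and Amari (a committee chair) before Andersen (not a committee chair).
Among Ferreira, Nguyen, Romero and Amari, by continuous board tenure (higher first): Ferreira (22 years) before Nguyen (8 years) before Romero (7 years) before Amari (2 years).
Full order: Whitfield, Ferreira, Nguyen, Romero, Amari, Andersen.

Whitfield, Ferreira, Nguyen, Romero, Amari, Andersen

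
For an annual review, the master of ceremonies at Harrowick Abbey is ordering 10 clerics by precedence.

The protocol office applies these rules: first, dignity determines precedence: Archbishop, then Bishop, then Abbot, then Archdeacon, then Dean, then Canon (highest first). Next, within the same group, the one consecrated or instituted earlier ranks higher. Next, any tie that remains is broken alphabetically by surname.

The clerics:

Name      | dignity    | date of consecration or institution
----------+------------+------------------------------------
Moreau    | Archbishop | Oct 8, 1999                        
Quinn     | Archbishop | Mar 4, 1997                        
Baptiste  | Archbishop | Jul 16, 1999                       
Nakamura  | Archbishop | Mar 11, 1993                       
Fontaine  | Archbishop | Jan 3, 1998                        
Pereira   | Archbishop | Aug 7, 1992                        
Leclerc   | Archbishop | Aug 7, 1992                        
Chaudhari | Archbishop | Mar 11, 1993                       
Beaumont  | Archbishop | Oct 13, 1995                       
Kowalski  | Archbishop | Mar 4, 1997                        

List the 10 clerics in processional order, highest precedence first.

Leclerc, Pereira, Chaudhari, Nakamura, Beaumont, Kowalski, Quinn, Fontaine, Baptiste, Moreau

By dignity: Leclerc, Pereira, Chaudhari, Nakamura, Beaumont, Kowalski, Quinn, Fontaine, Baptiste and Moreau (Archbishop).
Among Leclerc, Pereira, Chaudhari, Nakamura, Beaumont, Kowalski, Quinn, Fontaine, Baptiste and Moreau, by date of consecration or institution (earlier first): Leclerc and Pereira (Aug 7, 1992) before Chaudhari and Nakamura (Mar 11, 1993) before Beaumont (Oct 13, 1995) before Kowalski and Quinn (Mar 4, 1997) before Fontaine (Jan 3, 1998) before Baptiste (Jul 16, 1999) before Moreau (Oct 8, 1999).
Among Leclerc and Pereira, alphabetically by surname: Leclerc before Pereira.
Among Chaudhari and Nakamura, alphabetically by surname: Chaudhari before Nakamura.
Among Kowalski and Quinn, alphabetically by surname: Kowalski before Quinn.
Full order: Leclerc, Pereira, Chaudhari, Nakamura, Beaumont, Kowalski, Quinn, Fontaine, Baptiste, Moreau.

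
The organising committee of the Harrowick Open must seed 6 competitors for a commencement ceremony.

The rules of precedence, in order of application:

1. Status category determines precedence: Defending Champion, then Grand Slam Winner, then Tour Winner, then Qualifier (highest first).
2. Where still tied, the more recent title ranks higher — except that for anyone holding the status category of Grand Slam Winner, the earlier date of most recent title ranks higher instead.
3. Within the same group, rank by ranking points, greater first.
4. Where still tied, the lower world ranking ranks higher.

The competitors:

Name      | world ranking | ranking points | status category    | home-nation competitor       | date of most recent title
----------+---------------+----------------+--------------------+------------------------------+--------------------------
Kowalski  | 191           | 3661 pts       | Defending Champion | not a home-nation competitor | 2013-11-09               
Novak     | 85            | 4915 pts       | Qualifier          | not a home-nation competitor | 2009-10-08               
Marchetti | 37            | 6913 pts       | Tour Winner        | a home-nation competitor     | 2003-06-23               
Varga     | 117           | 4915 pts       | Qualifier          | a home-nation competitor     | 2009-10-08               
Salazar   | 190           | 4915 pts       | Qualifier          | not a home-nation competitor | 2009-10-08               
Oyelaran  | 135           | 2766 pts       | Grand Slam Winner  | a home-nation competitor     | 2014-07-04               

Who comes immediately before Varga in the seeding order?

By status category: Kowalski (Defending Champion); then Oyelaran (Grand Slam Winner); then Marchetti (Tour Winner); then Novak, Varga and Salazar (Qualifier).
Novak, Varga and Salazar all have date of most recent title 2009-10-08, so the next rule applies.
Novak, Varga and Salazar all have ranking points 4915 pts, so the next rule applies.
Among Novak, Varga and Salazar, by world ranking (lower first): Novak (85) before Varga (117) before Salazar (190).
Order: Kowalski, Oyelaran, Marchetti, Novak, Varga, Salazar.

Novak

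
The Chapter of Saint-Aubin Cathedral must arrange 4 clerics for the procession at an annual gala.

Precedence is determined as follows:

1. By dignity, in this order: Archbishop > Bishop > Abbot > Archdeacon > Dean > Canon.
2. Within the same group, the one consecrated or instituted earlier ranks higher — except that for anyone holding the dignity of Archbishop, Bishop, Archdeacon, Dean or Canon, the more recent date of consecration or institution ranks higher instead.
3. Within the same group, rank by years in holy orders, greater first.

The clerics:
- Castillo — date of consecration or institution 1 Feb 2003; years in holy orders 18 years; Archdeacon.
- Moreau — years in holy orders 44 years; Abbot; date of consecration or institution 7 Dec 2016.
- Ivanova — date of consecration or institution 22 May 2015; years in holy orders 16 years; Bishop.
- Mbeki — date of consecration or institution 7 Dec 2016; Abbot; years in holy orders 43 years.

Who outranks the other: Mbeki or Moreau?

Moreau

By dignity: Ivanova (Bishop); then Moreau and Mbeki (Abbot); then Castillo (Archdeacon).
Moreau and Mbeki both have date of consecration or institution 7 Dec 2016, so the next rule applies.
Among Moreau and Mbeki, by years in holy orders (higher first): Moreau (44 years) before Mbeki (43 years).
So Moreau takes precedence.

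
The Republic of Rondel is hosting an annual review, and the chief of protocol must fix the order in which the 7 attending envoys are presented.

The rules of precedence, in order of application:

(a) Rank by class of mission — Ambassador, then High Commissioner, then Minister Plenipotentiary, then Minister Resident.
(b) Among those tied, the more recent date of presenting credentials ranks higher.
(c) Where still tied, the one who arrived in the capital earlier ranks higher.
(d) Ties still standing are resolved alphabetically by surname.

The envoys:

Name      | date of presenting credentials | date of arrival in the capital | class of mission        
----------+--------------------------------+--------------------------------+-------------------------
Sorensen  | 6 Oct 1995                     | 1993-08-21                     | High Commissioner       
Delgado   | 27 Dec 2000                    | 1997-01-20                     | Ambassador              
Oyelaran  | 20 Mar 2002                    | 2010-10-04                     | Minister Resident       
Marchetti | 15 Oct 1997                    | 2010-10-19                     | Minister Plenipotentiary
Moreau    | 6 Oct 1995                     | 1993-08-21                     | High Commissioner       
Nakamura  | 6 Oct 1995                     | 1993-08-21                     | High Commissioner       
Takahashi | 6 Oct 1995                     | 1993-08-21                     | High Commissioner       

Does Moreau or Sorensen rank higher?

By class of mission: Delgado (Ambassador); then Moreau, Nakamura, Sorensen and Takahashi (High Commissioner); then Marchetti (Minister Plenipotentiary); then Oyelaran (Minister Resident).
Moreau, Nakamura, Sorensen and Takahashi all have date of presenting credentials 6 Oct 1995, so the next rule applies.
Moreau, Nakamura, Sorensen and Takahashi all have date of arrival in the capital 1993-08-21, so the next rule applies.
Among Moreau, Nakamura, Sorensen and Takahashi, alphabetically by surname: Moreau before Nakamura before Sorensen before Takahashi.
So Moreau takes precedence.

Moreau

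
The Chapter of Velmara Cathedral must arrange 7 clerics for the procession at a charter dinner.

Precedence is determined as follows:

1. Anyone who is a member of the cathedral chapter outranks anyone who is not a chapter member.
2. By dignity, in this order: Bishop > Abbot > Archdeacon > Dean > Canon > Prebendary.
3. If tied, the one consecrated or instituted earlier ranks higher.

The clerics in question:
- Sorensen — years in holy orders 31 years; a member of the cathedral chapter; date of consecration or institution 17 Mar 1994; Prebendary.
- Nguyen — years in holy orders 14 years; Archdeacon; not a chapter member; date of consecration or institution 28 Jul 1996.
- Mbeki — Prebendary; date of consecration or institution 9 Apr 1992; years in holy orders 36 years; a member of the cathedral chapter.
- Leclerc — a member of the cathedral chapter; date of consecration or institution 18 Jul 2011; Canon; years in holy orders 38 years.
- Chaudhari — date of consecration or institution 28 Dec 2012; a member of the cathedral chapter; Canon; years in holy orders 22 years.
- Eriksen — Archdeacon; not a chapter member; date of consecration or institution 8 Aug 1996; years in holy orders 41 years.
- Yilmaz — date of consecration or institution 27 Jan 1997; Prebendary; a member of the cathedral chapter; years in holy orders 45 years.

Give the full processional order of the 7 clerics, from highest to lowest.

By the first rule: Leclerc, Chaudhari, Mbeki, Sorensen and Yilmaz (each a member of the cathedral chapter); then Nguyen and Eriksen (both not a chapter member).
Among Leclerc, Chaudhari, Mbeki, Sorensen and Yilmaz, by dignity: Leclerc and Chaudhari (Canon) before Mbeki, Sorensen and Yilmaz (Prebendary).
Among Leclerc and Chaudhari, by date of consecration or institution (earlier first): Leclerc (18 Jul 2011) before Chaudhari (28 Dec 2012).
Among Mbeki, Sorensen and Yilmaz, by date of consecration or institution (earlier first): Mbeki (9 Apr 1992) before Sorensen (17 Mar 1994) before Yilmaz (27 Jan 1997).
Nguyen and Eriksen are each Archdeacon, so the next rule applies.
Among Nguyen and Eriksen, by date of consecration or institution (earlier first): Nguyen (28 Jul 1996) before Eriksen (8 Aug 1996).
Full order: Leclerc, Chaudhari, Mbeki, Sorensen, Yilmaz, Nguyen, Eriksen.

Leclerc, Chaudhari, Mbeki, Sorensen, Yilmaz, Nguyen, Eriksen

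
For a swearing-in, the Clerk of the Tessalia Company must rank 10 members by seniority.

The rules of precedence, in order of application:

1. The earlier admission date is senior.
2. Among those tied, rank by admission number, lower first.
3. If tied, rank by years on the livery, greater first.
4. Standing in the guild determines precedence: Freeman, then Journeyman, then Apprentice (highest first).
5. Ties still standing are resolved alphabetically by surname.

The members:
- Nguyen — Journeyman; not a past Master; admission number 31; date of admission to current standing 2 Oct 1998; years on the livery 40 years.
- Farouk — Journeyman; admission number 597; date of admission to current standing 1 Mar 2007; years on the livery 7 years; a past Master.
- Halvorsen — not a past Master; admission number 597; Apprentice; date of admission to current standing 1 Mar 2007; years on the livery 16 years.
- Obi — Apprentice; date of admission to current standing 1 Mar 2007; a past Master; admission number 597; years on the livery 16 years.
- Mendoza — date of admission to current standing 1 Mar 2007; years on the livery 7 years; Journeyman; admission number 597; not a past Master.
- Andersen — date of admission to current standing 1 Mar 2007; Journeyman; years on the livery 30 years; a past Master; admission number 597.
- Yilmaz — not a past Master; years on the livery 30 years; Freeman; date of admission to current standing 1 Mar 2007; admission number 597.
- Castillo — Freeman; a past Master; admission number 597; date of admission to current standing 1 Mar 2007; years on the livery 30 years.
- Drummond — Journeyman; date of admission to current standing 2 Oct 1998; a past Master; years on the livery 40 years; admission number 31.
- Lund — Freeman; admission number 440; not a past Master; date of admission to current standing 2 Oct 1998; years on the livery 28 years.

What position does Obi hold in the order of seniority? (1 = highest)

8

By date of admission to current standing (earlier first): Drummond, Nguyen and Lund (each 2 Oct 1998); then Castillo, Yilmaz, Andersen, Halvorsen, Obi, Farouk and Mendoza (each 1 Mar 2007).
Among Drummond, Nguyen and Lund, by admission number (lower first): Drummond and Nguyen (31) before Lund (440).
Drummond and Nguyen both have years on the livery 40 years, so the next rule applies.
Drummond and Nguyen are each Journeyman, so the next rule applies.
Among Drummond and Nguyen, alphabetically by surname: Drummond before Nguyen.
Castillo, Yilmaz, Andersen, Halvorsen, Obi, Farouk and Mendoza all have admission number 597, so the next rule applies.
Among Castillo, Yilmaz, Andersen, Halvorsen, Obi, Farouk and Mendoza, by years on the livery (higher first): Castillo, Yilmaz and Andersen (30 years) before Halvorsen and Obi (16 years) before Farouk and Mendoza (7 years).
Among Castillo, Yilmaz and Andersen, by standing in the guild: Castillo and Yilmaz (Freeman) before Andersen (Journeyman).
Among Castillo and Yilmaz, alphabetically by surname: Castillo before Yilmaz.
Halvorsen and Obi are each Apprentice, so the next rule applies.
Among Halvorsen and Obi, alphabetically by surname: Halvorsen before Obi.
Farouk and Mendoza are each Journeyman, so the next rule applies.
Among Farouk and Mendoza, alphabetically by surname: Farouk before Mendoza.
Order: Drummond, Nguyen, Lund, Castillo, Yilmaz, Andersen, Halvorsen, Obi, Farouk, Mendoza. So position 8.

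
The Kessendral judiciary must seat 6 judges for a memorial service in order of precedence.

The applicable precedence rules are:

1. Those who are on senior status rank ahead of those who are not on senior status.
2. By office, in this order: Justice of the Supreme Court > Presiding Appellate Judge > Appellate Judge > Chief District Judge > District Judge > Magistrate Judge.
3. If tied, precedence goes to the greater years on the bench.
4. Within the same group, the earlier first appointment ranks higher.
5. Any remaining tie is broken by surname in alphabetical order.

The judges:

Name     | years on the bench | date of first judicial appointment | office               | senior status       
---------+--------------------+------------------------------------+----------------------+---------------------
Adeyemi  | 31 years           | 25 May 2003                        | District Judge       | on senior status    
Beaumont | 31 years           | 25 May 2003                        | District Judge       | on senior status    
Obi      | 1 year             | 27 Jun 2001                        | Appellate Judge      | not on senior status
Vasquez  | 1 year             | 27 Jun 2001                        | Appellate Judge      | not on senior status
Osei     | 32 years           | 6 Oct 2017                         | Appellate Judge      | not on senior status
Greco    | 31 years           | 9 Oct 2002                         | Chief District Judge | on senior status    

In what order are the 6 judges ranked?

By the first rule: Greco, Adeyemi and Beaumont (each on senior status); then Osei, Obi and Vasquez (each not on senior status).
Among Greco, Adeyemi and Beaumont, by office: Greco (Chief District Judge) before Adeyemi and Beaumont (District Judge).
Adeyemi and Beaumont both have years on the bench 31 years, so the next rule applies.
Adeyemi and Beaumont both have date of first judicial appointment 25 May 2003, so the next rule applies.
Among Adeyemi and Beaumont, alphabetically by surname: Adeyemi before Beaumont.
Osei, Obi and Vasquez are each Appellate Judge, so the next rule applies.
Among Osei, Obi and Vasquez, by years on the bench (higher first): Osei (32 years) before Obi and Vasquez (1 year).
Obi and Vasquez both have date of first judicial appointment 27 Jun 2001, so the next rule applies.
Among Obi and Vasquez, alphabetically by surname: Obi before Vasquez.
Full order: Greco, Adeyemi, Beaumont, Osei, Obi, Vasquez.

Greco, Adeyemi, Beaumont, Osei, Obi, Vasquez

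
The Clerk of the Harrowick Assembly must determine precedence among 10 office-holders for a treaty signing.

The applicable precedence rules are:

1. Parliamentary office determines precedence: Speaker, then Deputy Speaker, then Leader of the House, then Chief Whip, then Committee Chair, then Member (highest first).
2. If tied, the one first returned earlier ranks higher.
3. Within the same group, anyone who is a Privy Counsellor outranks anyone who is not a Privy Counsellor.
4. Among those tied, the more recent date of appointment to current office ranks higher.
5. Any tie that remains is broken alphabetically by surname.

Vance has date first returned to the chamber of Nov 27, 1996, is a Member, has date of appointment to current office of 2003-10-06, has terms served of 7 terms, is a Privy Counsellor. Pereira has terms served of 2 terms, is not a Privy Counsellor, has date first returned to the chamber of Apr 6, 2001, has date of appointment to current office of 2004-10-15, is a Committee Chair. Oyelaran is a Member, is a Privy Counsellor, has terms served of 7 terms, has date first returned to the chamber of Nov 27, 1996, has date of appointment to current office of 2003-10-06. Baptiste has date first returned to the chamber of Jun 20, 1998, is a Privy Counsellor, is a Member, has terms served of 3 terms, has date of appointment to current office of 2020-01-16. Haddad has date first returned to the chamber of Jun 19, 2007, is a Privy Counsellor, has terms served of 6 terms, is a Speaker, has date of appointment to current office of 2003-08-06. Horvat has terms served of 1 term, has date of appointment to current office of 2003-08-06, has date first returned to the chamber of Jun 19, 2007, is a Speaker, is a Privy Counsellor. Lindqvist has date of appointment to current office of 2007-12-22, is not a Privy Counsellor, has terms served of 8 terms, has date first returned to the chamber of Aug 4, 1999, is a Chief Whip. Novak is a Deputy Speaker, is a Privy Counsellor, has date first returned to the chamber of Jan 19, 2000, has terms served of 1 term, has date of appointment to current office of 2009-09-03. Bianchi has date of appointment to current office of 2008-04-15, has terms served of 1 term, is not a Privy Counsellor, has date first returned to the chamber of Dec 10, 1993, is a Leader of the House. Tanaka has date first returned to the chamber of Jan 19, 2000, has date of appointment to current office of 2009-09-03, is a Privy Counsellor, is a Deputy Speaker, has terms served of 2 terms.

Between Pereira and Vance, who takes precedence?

Pereira

By parliamentary office: Haddad and Horvat (Speaker); then Novak and Tanaka (Deputy Speaker); then Bianchi (Leader of the House); then Lindqvist (Chief Whip); then Pereira (Committee Chair); then Oyelaran, Vance and Baptiste (Member).
Haddad and Horvat both have date first returned to the chamber Jun 19, 2007, so the next rule applies.
Haddad and Horvat are each a Privy Counsellor, so the next rule applies.
Haddad and Horvat both have date of appointment to current office 2003-08-06, so the next rule applies.
Among Haddad and Horvat, alphabetically by surname: Haddad before Horvat.
Novak and Tanaka both have date first returned to the chamber Jan 19, 2000, so the next rule applies.
Novak and Tanaka are each a Privy Counsellor, so the next rule applies.
Novak and Tanaka both have date of appointment to current office 2009-09-03, so the next rule applies.
Among Novak and Tanaka, alphabetically by surname: Novak before Tanaka.
Among Oyelaran, Vance and Baptiste, by date first returned to the chamber (earlier first): Oyelaran and Vance (Nov 27, 1996) before Baptiste (Jun 20, 1998).
Oyelaran and Vance are each a Privy Counsellor, so the next rule applies.
Oyelaran and Vance both have date of appointment to current office 2003-10-06, so the next rule applies.
Among Oyelaran and Vance, alphabetically by surname: Oyelaran before Vance.
So Pereira takes precedence.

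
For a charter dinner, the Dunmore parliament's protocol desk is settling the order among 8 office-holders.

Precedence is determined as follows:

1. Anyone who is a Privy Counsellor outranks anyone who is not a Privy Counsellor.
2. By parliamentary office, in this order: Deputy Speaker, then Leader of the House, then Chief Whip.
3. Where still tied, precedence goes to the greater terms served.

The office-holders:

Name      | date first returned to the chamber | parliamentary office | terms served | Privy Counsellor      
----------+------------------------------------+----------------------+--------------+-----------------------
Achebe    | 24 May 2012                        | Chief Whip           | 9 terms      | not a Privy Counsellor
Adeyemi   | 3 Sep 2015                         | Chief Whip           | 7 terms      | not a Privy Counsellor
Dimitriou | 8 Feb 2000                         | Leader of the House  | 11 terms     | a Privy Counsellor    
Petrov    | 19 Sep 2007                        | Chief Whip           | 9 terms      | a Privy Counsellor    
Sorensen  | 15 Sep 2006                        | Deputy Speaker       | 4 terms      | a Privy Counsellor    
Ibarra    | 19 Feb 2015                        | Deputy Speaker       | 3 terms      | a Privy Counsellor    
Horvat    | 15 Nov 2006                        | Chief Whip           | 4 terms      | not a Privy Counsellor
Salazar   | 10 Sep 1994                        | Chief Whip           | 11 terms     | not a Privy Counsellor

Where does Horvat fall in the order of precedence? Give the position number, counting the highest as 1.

By the first rule: Sorensen, Ibarra, Dimitriou and Petrov (each a Privy Counsellor); then Salazar, Achebe, Adeyemi and Horvat (each not a Privy Counsellor).
Among Sorensen, Ibarra, Dimitriou and Petrov, by parliamentary office: Sorensen and Ibarra (Deputy Speaker) before Dimitriou (Leader of the House) before Petrov (Chief Whip).
Among Sorensen and Ibarra, by terms served (higher first): Sorensen (4 terms) before Ibarra (3 terms).
Salazar, Achebe, Adeyemi and Horvat are each Chief Whip, so the next rule applies.
Among Salazar, Achebe, Adeyemi and Horvat, by terms served (higher first): Salazar (11 terms) before Achebe (9 terms) before Adeyemi (7 terms) before Horvat (4 terms).
Order: Sorensen, Ibarra, Dimitriou, Petrov, Salazar, Achebe, Adeyemi, Horvat. So position 8.

8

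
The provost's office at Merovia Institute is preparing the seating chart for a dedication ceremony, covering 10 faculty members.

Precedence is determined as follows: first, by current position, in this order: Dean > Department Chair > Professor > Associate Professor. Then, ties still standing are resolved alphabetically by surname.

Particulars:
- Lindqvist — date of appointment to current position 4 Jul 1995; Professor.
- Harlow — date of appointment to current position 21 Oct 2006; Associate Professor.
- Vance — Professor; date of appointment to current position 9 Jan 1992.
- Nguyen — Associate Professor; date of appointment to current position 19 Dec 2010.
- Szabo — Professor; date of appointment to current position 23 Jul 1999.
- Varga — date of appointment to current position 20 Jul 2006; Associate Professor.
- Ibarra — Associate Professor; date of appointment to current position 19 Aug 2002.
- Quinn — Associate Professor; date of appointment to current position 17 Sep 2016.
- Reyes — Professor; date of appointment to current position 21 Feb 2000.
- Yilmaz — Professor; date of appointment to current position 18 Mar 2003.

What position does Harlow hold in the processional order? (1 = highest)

6

By current position: Lindqvist, Reyes, Szabo, Vance and Yilmaz (Professor); then Harlow, Ibarra, Nguyen, Quinn and Varga (Associate Professor).
Among Lindqvist, Reyes, Szabo, Vance and Yilmaz, alphabetically by surname: Lindqvist before Reyes before Szabo before Vance before Yilmaz.
Among Harlow, Ibarra, Nguyen, Quinn and Varga, alphabetically by surname: Harlow before Ibarra before Nguyen before Quinn before Varga.
Order: Lindqvist, Reyes, Szabo, Vance, Yilmaz, Harlow, Ibarra, Nguyen, Quinn, Varga. So position 6.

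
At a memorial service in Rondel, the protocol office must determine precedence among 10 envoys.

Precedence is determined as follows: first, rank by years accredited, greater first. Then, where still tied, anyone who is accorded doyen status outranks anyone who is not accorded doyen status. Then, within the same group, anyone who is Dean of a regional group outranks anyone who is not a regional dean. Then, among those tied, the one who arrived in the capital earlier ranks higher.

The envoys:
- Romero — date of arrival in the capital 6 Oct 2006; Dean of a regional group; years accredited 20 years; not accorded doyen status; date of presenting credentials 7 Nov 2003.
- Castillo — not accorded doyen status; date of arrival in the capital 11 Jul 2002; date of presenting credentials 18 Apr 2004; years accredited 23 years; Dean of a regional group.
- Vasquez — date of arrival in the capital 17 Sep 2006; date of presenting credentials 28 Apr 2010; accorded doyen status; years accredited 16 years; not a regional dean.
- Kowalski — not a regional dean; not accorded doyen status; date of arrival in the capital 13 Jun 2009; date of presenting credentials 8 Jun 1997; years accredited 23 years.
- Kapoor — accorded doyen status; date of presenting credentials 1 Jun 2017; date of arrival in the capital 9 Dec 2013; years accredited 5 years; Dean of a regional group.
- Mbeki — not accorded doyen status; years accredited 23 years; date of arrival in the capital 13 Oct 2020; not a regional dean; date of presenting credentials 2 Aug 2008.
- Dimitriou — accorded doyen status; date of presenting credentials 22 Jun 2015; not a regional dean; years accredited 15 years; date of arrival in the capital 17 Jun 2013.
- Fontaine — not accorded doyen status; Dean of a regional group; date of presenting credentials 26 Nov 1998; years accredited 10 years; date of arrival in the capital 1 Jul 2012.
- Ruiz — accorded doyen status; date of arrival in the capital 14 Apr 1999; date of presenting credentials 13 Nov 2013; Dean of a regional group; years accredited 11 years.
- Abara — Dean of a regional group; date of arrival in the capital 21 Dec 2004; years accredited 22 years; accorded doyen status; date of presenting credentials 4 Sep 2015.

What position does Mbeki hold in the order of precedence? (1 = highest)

3

By years accredited (higher first): Castillo, Kowalski and Mbeki (each 23 years); then Abara (22 years); then Romero (20 years); then Vasquez (16 years); then Dimitriou (15 years); then Ruiz (11 years); then Fontaine (10 years); then Kapoor (5 years).
Castillo, Kowalski and Mbeki are each not accorded doyen status, so the next rule applies.
Among Castillo, Kowalski and Mbeki, Dean of a regional group before not a regional dean: Castillo (Dean of a regional group) before Kowalski and Mbeki (not a regional dean).
Among Kowalski and Mbeki, by date of arrival in the capital (earlier first): Kowalski (13 Jun 2009) before Mbeki (13 Oct 2020).
Order: Castillo, Kowalski, Mbeki, Abara, Romero, Vasquez, Dimitriou, Ruiz, Fontaine, Kapoor. So position 3.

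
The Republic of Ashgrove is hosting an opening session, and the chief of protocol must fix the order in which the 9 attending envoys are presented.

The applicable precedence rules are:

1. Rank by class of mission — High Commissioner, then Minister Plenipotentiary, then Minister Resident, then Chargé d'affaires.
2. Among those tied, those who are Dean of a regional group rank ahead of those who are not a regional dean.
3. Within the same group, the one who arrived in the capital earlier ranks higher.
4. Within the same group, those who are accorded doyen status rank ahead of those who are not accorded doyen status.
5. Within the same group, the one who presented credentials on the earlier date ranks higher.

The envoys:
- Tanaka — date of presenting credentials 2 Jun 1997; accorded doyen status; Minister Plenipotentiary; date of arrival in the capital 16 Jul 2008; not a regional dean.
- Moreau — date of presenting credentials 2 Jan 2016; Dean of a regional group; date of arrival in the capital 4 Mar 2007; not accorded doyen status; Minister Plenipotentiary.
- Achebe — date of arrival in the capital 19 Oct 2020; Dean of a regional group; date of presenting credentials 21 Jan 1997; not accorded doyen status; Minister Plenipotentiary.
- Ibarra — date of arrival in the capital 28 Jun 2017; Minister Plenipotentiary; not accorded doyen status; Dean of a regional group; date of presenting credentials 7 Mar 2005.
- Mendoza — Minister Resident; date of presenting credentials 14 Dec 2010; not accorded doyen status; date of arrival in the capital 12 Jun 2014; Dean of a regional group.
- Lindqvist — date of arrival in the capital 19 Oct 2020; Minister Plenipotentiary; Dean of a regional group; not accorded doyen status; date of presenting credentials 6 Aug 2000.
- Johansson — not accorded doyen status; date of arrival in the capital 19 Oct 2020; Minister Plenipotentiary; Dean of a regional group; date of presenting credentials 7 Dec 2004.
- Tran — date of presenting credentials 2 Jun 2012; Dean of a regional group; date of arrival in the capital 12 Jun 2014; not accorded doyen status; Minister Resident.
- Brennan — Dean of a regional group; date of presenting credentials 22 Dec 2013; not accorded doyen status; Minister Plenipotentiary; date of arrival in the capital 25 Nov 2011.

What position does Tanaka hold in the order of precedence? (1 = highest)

7

By class of mission: Moreau, Brennan, Ibarra, Achebe, Lindqvist, Johansson and Tanaka (Minister Plenipotentiary); then Mendoza and Tran (Minister Resident).
Among Moreau, Brennan, Ibarra, Achebe, Lindqvist, Johansson and Tanaka, Dean of a regional group before not a regional dean: Moreau, Brennan, Ibarra, Achebe, Lindqvist and Johansson (Dean of a regional group) before Tanaka (not a regional dean).
Among Moreau, Brennan, Ibarra, Achebe, Lindqvist and Johansson, by date of arrival in the capital (earlier first): Moreau (4 Mar 2007) before Brennan (25 Nov 2011) before Ibarra (28 Jun 2017) before Achebe, Lindqvist and Johansson (19 Oct 2020).
Achebe, Lindqvist and Johansson are each not accorded doyen status, so the next rule applies.
Among Achebe, Lindqvist and Johansson, by date of presenting credentials (earlier first): Achebe (21 Jan 1997) before Lindqvist (6 Aug 2000) before Johansson (7 Dec 2004).
Mendoza and Tran are each Dean of a regional group, so the next rule applies.
Mendoza and Tran both have date of arrival in the capital 12 Jun 2014, so the next rule applies.
Mendoza and Tran are each not accorded doyen status, so the next rule applies.
Among Mendoza and Tran, by date of presenting credentials (earlier first): Mendoza (14 Dec 2010) before Tran (2 Jun 2012).
Order: Moreau, Brennan, Ibarra, Achebe, Lindqvist, Johansson, Tanaka, Mendoza, Tran. So position 7.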